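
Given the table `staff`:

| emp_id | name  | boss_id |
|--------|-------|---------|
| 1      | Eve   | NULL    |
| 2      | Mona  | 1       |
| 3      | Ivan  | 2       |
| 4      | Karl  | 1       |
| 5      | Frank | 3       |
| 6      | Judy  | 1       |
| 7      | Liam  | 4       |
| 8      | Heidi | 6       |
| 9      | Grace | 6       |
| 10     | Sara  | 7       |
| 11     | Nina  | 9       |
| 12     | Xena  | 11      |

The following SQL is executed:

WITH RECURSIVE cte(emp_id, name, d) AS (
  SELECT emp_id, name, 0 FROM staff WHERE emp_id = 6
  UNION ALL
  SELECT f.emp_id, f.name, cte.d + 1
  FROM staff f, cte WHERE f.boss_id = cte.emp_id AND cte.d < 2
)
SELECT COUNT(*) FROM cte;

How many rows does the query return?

Base: emp_id=6 (Judy) at d 0.
Iteration 1: rows with boss_id in {6} -> Heidi (id 8, d 1), Grace (id 9, d 1).
Iteration 2: rows with boss_id in {8,9} -> Nina (id 11, d 2).
Iteration 3: d < 2 fails for all current rows; recursion stops.
Total rows emitted: 4.

4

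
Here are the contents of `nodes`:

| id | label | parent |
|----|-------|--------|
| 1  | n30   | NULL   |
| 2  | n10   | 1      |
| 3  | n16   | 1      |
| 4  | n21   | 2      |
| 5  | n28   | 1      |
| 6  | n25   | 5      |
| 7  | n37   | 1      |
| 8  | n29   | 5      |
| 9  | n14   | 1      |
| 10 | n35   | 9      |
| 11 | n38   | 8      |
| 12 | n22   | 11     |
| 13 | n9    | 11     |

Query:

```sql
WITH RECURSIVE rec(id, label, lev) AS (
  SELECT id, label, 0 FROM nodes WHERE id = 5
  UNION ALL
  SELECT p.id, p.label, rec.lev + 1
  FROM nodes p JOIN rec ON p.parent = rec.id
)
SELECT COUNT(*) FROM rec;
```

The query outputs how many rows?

Base: id=5 (n28) at lev 0.
Iteration 1: rows with parent in {5} -> n25 (id 6, lev 1), n29 (id 8, lev 1).
Iteration 2: rows with parent in {6,8} -> n38 (id 11, lev 2).
Iteration 3: rows with parent in {11} -> n22 (id 12, lev 3), n9 (id 13, lev 3).
Iteration 4: no rows with parent in {12,13}; recursion stops.
Total rows emitted: 6.

6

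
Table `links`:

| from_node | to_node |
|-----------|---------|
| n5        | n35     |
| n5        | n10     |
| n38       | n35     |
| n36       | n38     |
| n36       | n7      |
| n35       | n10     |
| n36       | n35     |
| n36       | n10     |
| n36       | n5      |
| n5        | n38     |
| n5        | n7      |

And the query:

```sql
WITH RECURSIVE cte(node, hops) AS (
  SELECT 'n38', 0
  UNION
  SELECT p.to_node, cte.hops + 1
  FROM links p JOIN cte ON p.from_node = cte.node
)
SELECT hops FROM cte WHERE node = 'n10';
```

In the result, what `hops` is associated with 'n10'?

Base: (n38, hops=0).
Iteration 1: edges from {n38} -> (n35, hops=1).
Iteration 2: edges from {n35} -> (n10, hops=2).
Iteration 3: no outgoing edges from {n10}; recursion stops.

2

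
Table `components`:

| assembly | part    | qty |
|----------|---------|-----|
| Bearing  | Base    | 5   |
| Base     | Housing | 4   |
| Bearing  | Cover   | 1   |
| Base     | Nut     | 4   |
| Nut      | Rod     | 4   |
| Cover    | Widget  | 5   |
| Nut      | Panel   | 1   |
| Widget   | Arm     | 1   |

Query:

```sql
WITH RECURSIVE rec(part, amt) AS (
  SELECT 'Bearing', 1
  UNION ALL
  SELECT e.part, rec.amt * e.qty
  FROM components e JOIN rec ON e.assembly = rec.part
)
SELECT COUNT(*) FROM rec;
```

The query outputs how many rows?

Base: (Bearing, amt=1).
Iteration 1: components of {Bearing} -> Base = 1*5 = 5, Cover = 1*1 = 1.
Iteration 2: components of {Base,Cover} -> Housing = 5*4 = 20, Nut = 5*4 = 20, Widget = 1*5 = 5.
Iteration 3: components of {Housing,Nut,Widget} -> Arm = 5*1 = 5, Panel = 20*1 = 20, Rod = 20*4 = 80.
Iteration 4: no further components; recursion stops.
Total rows emitted: 9.

9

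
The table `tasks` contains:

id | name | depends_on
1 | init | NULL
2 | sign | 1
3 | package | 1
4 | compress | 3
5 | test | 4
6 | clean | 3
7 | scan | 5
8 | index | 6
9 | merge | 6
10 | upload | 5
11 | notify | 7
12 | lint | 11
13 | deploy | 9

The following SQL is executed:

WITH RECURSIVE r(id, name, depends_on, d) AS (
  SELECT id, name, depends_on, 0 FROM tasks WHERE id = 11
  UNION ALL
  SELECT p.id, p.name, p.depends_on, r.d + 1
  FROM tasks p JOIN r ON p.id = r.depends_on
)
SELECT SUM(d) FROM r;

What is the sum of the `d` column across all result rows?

Base: id=11 (notify), depends_on=7, d 0.
Iteration 1: join on id=7 -> scan (id 7, depends_on=5, d 1).
Iteration 2: join on id=5 -> test (id 5, depends_on=4, d 2).
Iteration 3: join on id=4 -> compress (id 4, depends_on=3, d 3).
Iteration 4: join on id=3 -> package (id 3, depends_on=1, d 4).
Iteration 5: join on id=1 -> init (id 1, depends_on=NULL, d 5).
Iteration 6: depends_on is NULL; no match; recursion stops.
SUM(d) = 0 + 1 + 2 + 3 + 4 + 5 = 15.

15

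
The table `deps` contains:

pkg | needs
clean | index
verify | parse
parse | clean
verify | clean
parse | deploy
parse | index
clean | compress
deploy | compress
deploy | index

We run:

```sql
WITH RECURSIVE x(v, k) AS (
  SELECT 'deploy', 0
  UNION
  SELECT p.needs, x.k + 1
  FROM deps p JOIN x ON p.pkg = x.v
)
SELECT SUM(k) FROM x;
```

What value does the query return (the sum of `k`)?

2

Base: (deploy, k=0).
Iteration 1: edges from {deploy} -> (compress, k=1), (index, k=1).
Iteration 2: no outgoing edges from {compress,index}; recursion stops.
SUM(k) = 0 + 1 + 1 = 2.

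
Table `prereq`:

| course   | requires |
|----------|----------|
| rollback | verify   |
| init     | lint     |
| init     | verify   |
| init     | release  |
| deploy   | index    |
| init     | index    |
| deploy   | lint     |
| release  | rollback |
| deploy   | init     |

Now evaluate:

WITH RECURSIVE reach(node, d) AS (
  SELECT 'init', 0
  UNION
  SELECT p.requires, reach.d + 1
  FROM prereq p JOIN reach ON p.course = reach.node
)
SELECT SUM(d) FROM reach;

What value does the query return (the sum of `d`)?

9

Base: (init, d=0).
Iteration 1: edges from {init} -> (index, d=1), (lint, d=1), (release, d=1), (verify, d=1).
Iteration 2: edges from {index,lint,release,verify} -> (rollback, d=2).
Iteration 3: edges from {rollback} -> (verify, d=3).
Iteration 4: no outgoing edges from {verify}; recursion stops.
SUM(d) = 0 + 1 + 1 + 1 + 1 + 2 + 3 = 9.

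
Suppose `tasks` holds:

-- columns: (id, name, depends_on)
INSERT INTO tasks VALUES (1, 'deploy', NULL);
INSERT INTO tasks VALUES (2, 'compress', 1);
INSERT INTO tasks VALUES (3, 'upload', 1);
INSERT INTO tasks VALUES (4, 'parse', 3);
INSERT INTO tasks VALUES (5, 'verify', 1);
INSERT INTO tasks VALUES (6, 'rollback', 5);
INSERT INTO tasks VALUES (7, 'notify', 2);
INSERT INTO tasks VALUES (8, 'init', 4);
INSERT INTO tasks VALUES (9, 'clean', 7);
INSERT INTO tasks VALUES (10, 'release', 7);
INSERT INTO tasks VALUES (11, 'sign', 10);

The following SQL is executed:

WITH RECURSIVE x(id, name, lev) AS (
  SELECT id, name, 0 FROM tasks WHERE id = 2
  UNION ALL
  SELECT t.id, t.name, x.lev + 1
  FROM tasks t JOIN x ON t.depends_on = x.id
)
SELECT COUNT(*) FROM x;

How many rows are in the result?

Base: id=2 (compress) at lev 0.
Iteration 1: rows with depends_on in {2} -> notify (id 7, lev 1).
Iteration 2: rows with depends_on in {7} -> clean (id 9, lev 2), release (id 10, lev 2).
Iteration 3: rows with depends_on in {9,10} -> sign (id 11, lev 3).
Iteration 4: no rows with depends_on in {11}; recursion stops.
Total rows emitted: 5.

5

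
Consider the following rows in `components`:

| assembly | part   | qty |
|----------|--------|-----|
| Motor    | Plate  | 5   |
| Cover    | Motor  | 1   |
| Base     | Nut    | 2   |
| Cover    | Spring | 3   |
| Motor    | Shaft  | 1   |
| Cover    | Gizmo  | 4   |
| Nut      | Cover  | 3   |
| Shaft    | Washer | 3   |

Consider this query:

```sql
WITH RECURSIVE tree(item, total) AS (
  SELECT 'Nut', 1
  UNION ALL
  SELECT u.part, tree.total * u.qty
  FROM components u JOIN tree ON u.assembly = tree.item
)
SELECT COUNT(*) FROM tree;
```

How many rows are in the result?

Base: (Nut, total=1).
Iteration 1: components of {Nut} -> Cover = 1*3 = 3.
Iteration 2: components of {Cover} -> Gizmo = 3*4 = 12, Motor = 3*1 = 3, Spring = 3*3 = 9.
Iteration 3: components of {Gizmo,Motor,Spring} -> Plate = 3*5 = 15, Shaft = 3*1 = 3.
Iteration 4: components of {Plate,Shaft} -> Washer = 3*3 = 9.
Iteration 5: no further components; recursion stops.
Total rows emitted: 8.

8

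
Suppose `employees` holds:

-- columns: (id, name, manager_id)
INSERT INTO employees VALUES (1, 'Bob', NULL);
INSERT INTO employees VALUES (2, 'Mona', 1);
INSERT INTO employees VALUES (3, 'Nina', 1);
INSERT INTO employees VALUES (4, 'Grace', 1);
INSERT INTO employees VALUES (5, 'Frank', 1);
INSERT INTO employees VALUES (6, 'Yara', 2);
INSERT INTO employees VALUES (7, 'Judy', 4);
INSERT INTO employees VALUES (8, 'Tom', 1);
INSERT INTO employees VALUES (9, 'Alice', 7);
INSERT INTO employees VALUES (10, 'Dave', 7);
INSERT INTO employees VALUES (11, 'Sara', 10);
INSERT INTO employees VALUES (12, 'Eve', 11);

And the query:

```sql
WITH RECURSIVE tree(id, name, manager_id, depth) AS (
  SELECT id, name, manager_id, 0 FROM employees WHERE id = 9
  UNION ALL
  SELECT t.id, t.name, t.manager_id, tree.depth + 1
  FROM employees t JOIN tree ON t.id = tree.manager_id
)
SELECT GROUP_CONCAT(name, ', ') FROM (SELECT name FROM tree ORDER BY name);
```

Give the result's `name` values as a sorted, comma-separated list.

Base: id=9 (Alice), manager_id=7, depth 0.
Iteration 1: join on id=7 -> Judy (id 7, manager_id=4, depth 1).
Iteration 2: join on id=4 -> Grace (id 4, manager_id=1, depth 2).
Iteration 3: join on id=1 -> Bob (id 1, manager_id=NULL, depth 3).
Iteration 4: manager_id is NULL; no match; recursion stops.

Alice, Bob, Grace, Judy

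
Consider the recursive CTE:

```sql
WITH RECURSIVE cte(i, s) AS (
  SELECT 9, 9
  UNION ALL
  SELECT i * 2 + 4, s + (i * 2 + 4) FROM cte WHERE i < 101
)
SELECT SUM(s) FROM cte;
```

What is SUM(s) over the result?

Base: i=9, s=9.
Iteration 1: 9 < 101 holds -> i = 9 * 2 + 4 = 22, s = 9 + 22 = 31.
Iteration 2: 22 < 101 holds -> i = 22 * 2 + 4 = 48, s = 31 + 48 = 79.
Iteration 3: 48 < 101 holds -> i = 48 * 2 + 4 = 100, s = 79 + 100 = 179.
Iteration 4: 100 < 101 holds -> i = 100 * 2 + 4 = 204, s = 179 + 204 = 383.
Iteration 5: 204 < 101 fails; recursion stops.
SUM(s) = 9 + 31 + 79 + 179 + 383 = 681.

681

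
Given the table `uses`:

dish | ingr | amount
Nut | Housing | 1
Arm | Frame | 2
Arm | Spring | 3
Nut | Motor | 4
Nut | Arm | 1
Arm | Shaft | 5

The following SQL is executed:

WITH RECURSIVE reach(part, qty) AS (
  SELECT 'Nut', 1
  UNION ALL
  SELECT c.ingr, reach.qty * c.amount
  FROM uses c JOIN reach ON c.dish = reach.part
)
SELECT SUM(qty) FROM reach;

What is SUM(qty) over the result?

Base: (Nut, qty=1).
Iteration 1: components of {Nut} -> Arm = 1*1 = 1, Housing = 1*1 = 1, Motor = 1*4 = 4.
Iteration 2: components of {Arm,Housing,Motor} -> Frame = 1*2 = 2, Shaft = 1*5 = 5, Spring = 1*3 = 3.
Iteration 3: no further components; recursion stops.
SUM(qty) = 1 + 1 + 1 + 4 + 3 + 2 + 5 = 17.

17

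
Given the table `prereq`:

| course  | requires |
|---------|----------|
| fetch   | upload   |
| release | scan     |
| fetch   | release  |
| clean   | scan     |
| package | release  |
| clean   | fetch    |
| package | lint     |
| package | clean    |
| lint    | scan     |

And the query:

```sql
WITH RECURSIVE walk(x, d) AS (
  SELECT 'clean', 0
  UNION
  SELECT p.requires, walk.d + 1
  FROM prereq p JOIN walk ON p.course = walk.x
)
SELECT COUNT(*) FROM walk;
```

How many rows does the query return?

6

Base: (clean, d=0).
Iteration 1: edges from {clean} -> (fetch, d=1), (scan, d=1).
Iteration 2: edges from {fetch,scan} -> (release, d=2), (upload, d=2).
Iteration 3: edges from {release,upload} -> (scan, d=3).
Iteration 4: no outgoing edges from {scan}; recursion stops.
Total rows emitted: 6.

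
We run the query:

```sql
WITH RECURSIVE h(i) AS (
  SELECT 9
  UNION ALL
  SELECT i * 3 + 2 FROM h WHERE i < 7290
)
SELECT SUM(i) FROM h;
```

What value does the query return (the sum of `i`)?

32792

Base: i=9.
Iteration 1: 9 < 7290 holds -> i = 9 * 3 + 2 = 29.
Iteration 2: 29 < 7290 holds -> i = 29 * 3 + 2 = 89.
Iteration 3: 89 < 7290 holds -> i = 89 * 3 + 2 = 269.
Iteration 4: 269 < 7290 holds -> i = 269 * 3 + 2 = 809.
Iteration 5: 809 < 7290 holds -> i = 809 * 3 + 2 = 2429.
Iteration 6: 2429 < 7290 holds -> i = 2429 * 3 + 2 = 7289.
Iteration 7: 7289 < 7290 holds -> i = 7289 * 3 + 2 = 21869.
Iteration 8: 21869 < 7290 fails; recursion stops.
SUM(i) = 9 + 29 + 89 + 269 + 809 + 2429 + 7289 + 21869 = 32792.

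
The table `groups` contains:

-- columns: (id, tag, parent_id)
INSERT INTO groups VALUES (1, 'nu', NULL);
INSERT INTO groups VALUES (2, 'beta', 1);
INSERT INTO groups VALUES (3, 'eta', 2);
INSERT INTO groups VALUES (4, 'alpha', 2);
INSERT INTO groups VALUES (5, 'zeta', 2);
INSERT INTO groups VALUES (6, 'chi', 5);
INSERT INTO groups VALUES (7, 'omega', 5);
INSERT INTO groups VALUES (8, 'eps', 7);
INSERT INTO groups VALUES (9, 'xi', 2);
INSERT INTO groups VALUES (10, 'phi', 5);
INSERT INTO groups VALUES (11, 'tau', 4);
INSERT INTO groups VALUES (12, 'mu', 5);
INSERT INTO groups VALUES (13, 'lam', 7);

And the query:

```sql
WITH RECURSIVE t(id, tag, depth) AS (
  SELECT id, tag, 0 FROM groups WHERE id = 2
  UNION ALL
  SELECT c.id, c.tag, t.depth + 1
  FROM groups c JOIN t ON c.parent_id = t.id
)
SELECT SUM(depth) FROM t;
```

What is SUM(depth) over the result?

Base: id=2 (beta) at depth 0.
Iteration 1: rows with parent_id in {2} -> eta (id 3, depth 1), alpha (id 4, depth 1), zeta (id 5, depth 1), xi (id 9, depth 1).
Iteration 2: rows with parent_id in {3,4,5,9} -> chi (id 6, depth 2), omega (id 7, depth 2), phi (id 10, depth 2), tau (id 11, depth 2), mu (id 12, depth 2).
Iteration 3: rows with parent_id in {6,7,10,11,12} -> eps (id 8, depth 3), lam (id 13, depth 3).
Iteration 4: no rows with parent_id in {8,13}; recursion stops.
SUM(depth) = 0 + 1 + 1 + 1 + 1 + 2 + 2 + 2 + 2 + 2 + 3 + 3 = 20.

20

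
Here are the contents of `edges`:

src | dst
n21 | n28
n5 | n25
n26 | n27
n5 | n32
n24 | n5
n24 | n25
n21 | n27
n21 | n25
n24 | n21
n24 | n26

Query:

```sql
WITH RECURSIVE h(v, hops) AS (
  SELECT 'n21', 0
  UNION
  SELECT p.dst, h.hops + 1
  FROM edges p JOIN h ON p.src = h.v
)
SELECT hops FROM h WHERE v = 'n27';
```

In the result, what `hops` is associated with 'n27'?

Base: (n21, hops=0).
Iteration 1: edges from {n21} -> (n25, hops=1), (n27, hops=1), (n28, hops=1).
Iteration 2: no outgoing edges from {n25,n27,n28}; recursion stops.

1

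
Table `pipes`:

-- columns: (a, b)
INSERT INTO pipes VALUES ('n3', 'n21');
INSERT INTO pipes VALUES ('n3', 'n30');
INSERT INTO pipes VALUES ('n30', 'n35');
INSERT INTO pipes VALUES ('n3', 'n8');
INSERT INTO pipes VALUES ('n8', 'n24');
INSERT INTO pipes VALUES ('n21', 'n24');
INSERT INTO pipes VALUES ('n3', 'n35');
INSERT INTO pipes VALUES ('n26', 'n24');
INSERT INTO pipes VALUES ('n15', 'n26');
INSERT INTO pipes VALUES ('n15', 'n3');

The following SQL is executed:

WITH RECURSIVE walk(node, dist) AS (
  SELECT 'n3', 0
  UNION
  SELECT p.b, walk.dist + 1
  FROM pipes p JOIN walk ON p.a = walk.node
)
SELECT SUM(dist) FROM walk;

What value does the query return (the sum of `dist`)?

8

Base: (n3, dist=0).
Iteration 1: edges from {n3} -> (n21, dist=1), (n30, dist=1), (n35, dist=1), (n8, dist=1).
Iteration 2: edges from {n21,n30,n35,n8} -> (n24, dist=2), (n35, dist=2). [UNION drops 1 duplicate row(s)]
Iteration 3: no outgoing edges from {n24,n35}; recursion stops.
SUM(dist) = 0 + 1 + 1 + 1 + 1 + 2 + 2 = 8.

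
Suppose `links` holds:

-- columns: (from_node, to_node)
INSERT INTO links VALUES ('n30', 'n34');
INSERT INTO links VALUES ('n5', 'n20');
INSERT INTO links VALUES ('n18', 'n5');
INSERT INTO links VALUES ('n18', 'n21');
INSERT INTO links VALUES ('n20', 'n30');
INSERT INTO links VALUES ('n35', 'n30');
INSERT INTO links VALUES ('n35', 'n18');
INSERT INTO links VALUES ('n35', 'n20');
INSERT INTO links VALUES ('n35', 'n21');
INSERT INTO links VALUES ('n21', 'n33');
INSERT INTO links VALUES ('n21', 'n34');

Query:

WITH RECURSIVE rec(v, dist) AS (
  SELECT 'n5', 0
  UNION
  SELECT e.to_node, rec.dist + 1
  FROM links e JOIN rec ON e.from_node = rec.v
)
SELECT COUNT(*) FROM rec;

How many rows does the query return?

Base: (n5, dist=0).
Iteration 1: edges from {n5} -> (n20, dist=1).
Iteration 2: edges from {n20} -> (n30, dist=2).
Iteration 3: edges from {n30} -> (n34, dist=3).
Iteration 4: no outgoing edges from {n34}; recursion stops.
Total rows emitted: 4.

4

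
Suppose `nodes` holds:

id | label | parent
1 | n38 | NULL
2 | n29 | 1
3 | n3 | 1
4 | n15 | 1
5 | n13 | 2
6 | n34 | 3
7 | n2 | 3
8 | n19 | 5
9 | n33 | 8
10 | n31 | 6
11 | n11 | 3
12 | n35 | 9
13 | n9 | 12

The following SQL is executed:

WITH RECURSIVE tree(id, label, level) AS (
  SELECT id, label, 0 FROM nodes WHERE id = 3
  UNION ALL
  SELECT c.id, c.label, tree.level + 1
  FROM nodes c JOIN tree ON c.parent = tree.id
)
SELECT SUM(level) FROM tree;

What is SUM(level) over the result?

Base: id=3 (n3) at level 0.
Iteration 1: rows with parent in {3} -> n34 (id 6, level 1), n2 (id 7, level 1), n11 (id 11, level 1).
Iteration 2: rows with parent in {6,7,11} -> n31 (id 10, level 2).
Iteration 3: no rows with parent in {10}; recursion stops.
SUM(level) = 0 + 1 + 1 + 1 + 2 = 5.

5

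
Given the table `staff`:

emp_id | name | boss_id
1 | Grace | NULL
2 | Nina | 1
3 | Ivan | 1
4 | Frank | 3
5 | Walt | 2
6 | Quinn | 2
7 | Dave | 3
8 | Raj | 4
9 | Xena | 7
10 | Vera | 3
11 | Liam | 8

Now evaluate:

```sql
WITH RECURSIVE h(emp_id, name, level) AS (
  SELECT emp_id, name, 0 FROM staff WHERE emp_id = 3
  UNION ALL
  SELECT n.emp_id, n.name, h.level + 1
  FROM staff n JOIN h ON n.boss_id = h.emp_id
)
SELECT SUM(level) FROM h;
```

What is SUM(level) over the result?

10

Base: emp_id=3 (Ivan) at level 0.
Iteration 1: rows with boss_id in {3} -> Frank (id 4, level 1), Dave (id 7, level 1), Vera (id 10, level 1).
Iteration 2: rows with boss_id in {4,7,10} -> Raj (id 8, level 2), Xena (id 9, level 2).
Iteration 3: rows with boss_id in {8,9} -> Liam (id 11, level 3).
Iteration 4: no rows with boss_id in {11}; recursion stops.
SUM(level) = 0 + 1 + 1 + 1 + 2 + 2 + 3 = 10.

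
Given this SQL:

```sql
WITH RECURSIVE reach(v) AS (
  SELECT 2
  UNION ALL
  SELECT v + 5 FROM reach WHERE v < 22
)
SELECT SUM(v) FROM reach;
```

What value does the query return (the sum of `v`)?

Base: v=2.
Iteration 1: 2 < 22 holds -> v = 2 + 5 = 7.
Iteration 2: 7 < 22 holds -> v = 7 + 5 = 12.
Iteration 3: 12 < 22 holds -> v = 12 + 5 = 17.
Iteration 4: 17 < 22 holds -> v = 17 + 5 = 22.
Iteration 5: 22 < 22 fails; recursion stops.
SUM(v) = 2 + 7 + 12 + 17 + 22 = 60.

60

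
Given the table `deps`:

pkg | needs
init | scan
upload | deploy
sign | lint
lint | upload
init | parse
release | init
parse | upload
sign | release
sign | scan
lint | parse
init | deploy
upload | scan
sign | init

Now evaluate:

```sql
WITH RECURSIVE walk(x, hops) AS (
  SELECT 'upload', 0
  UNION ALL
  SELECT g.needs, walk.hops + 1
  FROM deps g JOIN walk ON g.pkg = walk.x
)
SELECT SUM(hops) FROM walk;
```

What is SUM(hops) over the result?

2

Base: (upload, hops=0).
Iteration 1: edges from {upload} -> (deploy, hops=1), (scan, hops=1).
Iteration 2: no outgoing edges from {deploy,scan}; recursion stops.
SUM(hops) = 0 + 1 + 1 = 2.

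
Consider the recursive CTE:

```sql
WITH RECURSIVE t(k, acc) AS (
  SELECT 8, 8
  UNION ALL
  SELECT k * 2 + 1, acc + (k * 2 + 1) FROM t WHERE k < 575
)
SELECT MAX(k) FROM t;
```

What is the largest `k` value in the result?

Base: k=8, acc=8.
Iteration 1: 8 < 575 holds -> k = 8 * 2 + 1 = 17, acc = 8 + 17 = 25.
Iteration 2: 17 < 575 holds -> k = 17 * 2 + 1 = 35, acc = 25 + 35 = 60.
Iteration 3: 35 < 575 holds -> k = 35 * 2 + 1 = 71, acc = 60 + 71 = 131.
Iteration 4: 71 < 575 holds -> k = 71 * 2 + 1 = 143, acc = 131 + 143 = 274.
Iteration 5: 143 < 575 holds -> k = 143 * 2 + 1 = 287, acc = 274 + 287 = 561.
Iteration 6: 287 < 575 holds -> k = 287 * 2 + 1 = 575, acc = 561 + 575 = 1136.
Iteration 7: 575 < 575 fails; recursion stops.
k values: 8, 17, 35, 71, 143, 287, 575; the maximum is 575.

575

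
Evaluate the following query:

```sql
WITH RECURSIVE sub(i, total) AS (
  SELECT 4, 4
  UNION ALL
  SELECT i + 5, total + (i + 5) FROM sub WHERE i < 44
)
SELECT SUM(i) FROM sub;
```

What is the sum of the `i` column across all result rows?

Base: i=4, total=4.
Iteration 1: 4 < 44 holds -> i = 4 + 5 = 9, total = 4 + 9 = 13.
Iteration 2: 9 < 44 holds -> i = 9 + 5 = 14, total = 13 + 14 = 27.
Iteration 3: 14 < 44 holds -> i = 14 + 5 = 19, total = 27 + 19 = 46.
Iteration 4: 19 < 44 holds -> i = 19 + 5 = 24, total = 46 + 24 = 70.
Iteration 5: 24 < 44 holds -> i = 24 + 5 = 29, total = 70 + 29 = 99.
Iteration 6: 29 < 44 holds -> i = 29 + 5 = 34, total = 99 + 34 = 133.
Iteration 7: 34 < 44 holds -> i = 34 + 5 = 39, total = 133 + 39 = 172.
Iteration 8: 39 < 44 holds -> i = 39 + 5 = 44, total = 172 + 44 = 216.
Iteration 9: 44 < 44 fails; recursion stops.
SUM(i) = 4 + 9 + 14 + 19 + 24 + 29 + 34 + 39 + 44 = 216.

216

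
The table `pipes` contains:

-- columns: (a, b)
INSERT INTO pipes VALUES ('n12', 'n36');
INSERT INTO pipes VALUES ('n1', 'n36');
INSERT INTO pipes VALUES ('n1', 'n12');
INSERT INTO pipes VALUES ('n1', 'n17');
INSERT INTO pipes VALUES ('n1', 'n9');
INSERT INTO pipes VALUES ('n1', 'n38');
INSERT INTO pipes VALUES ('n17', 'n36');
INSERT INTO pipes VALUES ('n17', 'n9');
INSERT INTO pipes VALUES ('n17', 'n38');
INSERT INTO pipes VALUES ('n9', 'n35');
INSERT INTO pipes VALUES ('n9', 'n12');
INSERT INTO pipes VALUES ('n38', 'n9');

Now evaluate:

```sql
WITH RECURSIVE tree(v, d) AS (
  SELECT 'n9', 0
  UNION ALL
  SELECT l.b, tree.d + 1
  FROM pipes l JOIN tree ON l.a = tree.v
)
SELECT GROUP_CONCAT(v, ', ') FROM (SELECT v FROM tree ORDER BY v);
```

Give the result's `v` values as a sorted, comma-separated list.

Base: (n9, d=0).
Iteration 1: edges from {n9} -> (n12, d=1), (n35, d=1).
Iteration 2: edges from {n12,n35} -> (n36, d=2).
Iteration 3: no outgoing edges from {n36}; recursion stops.

n12, n35, n36, n9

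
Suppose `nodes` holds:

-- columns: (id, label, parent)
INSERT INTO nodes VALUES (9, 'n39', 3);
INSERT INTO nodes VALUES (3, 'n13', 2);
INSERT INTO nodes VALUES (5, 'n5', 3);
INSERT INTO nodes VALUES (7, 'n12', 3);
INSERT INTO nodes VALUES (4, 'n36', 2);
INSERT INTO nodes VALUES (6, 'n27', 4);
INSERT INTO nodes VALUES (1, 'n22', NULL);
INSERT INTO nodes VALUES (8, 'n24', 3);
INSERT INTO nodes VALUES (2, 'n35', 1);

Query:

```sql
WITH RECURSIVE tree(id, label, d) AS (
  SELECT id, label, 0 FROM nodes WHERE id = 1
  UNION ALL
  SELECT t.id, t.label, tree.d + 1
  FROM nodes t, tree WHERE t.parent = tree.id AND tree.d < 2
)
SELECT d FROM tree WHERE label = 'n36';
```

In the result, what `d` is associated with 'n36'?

Base: id=1 (n22) at d 0.
Iteration 1: rows with parent in {1} -> n35 (id 2, d 1).
Iteration 2: rows with parent in {2} -> n13 (id 3, d 2), n36 (id 4, d 2).
Iteration 3: d < 2 fails for all current rows; recursion stops.

2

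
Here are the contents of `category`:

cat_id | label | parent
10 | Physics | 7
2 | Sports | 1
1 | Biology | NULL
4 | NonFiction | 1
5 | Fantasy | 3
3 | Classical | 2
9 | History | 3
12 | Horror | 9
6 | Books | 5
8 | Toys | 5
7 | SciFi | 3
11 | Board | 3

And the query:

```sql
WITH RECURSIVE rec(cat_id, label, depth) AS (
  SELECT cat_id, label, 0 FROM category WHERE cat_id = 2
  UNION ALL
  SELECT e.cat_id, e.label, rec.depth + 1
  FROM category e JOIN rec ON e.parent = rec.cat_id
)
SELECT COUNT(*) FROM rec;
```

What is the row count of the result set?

10

Base: cat_id=2 (Sports) at depth 0.
Iteration 1: rows with parent in {2} -> Classical (id 3, depth 1).
Iteration 2: rows with parent in {3} -> Fantasy (id 5, depth 2), SciFi (id 7, depth 2), History (id 9, depth 2), Board (id 11, depth 2).
Iteration 3: rows with parent in {5,7,9,11} -> Books (id 6, depth 3), Toys (id 8, depth 3), Physics (id 10, depth 3), Horror (id 12, depth 3).
Iteration 4: no rows with parent in {6,8,10,12}; recursion stops.
Total rows emitted: 10.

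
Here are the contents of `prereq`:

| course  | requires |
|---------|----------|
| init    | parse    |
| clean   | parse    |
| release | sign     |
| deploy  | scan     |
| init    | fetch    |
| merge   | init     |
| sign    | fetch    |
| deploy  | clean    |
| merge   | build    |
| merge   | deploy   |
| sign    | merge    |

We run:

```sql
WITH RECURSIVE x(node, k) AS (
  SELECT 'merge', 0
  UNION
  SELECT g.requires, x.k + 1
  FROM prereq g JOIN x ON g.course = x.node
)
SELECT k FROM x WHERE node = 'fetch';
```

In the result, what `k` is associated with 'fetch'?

2

Base: (merge, k=0).
Iteration 1: edges from {merge} -> (build, k=1), (deploy, k=1), (init, k=1).
Iteration 2: edges from {build,deploy,init} -> (clean, k=2), (fetch, k=2), (parse, k=2), (scan, k=2).
Iteration 3: edges from {clean,fetch,parse,scan} -> (parse, k=3).
Iteration 4: no outgoing edges from {parse}; recursion stops.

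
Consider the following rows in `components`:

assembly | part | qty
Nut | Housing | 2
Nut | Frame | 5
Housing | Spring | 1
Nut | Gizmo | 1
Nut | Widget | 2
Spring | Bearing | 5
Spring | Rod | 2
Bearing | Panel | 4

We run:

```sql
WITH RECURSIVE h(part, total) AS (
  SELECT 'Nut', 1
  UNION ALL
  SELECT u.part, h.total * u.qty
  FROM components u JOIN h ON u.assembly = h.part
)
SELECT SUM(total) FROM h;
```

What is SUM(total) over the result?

Base: (Nut, total=1).
Iteration 1: components of {Nut} -> Frame = 1*5 = 5, Gizmo = 1*1 = 1, Housing = 1*2 = 2, Widget = 1*2 = 2.
Iteration 2: components of {Frame,Gizmo,Housing,Widget} -> Spring = 2*1 = 2.
Iteration 3: components of {Spring} -> Bearing = 2*5 = 10, Rod = 2*2 = 4.
Iteration 4: components of {Bearing,Rod} -> Panel = 10*4 = 40.
Iteration 5: no further components; recursion stops.
SUM(total) = 1 + 2 + 5 + 1 + 2 + 2 + 10 + 4 + 40 = 67.

67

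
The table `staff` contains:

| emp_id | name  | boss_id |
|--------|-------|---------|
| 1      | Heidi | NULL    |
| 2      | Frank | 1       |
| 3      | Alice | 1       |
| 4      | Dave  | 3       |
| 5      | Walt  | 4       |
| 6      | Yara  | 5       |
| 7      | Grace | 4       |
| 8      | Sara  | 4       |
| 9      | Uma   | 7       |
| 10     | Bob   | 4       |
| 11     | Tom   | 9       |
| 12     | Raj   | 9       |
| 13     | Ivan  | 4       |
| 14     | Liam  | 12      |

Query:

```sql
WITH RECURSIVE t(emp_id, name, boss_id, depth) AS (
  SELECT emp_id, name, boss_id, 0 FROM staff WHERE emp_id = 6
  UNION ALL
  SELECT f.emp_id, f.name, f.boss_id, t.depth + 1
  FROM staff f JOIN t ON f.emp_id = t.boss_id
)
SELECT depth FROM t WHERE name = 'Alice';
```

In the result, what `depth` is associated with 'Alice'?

Base: emp_id=6 (Yara), boss_id=5, depth 0.
Iteration 1: join on emp_id=5 -> Walt (id 5, boss_id=4, depth 1).
Iteration 2: join on emp_id=4 -> Dave (id 4, boss_id=3, depth 2).
Iteration 3: join on emp_id=3 -> Alice (id 3, boss_id=1, depth 3).
Iteration 4: join on emp_id=1 -> Heidi (id 1, boss_id=NULL, depth 4).
Iteration 5: boss_id is NULL; no match; recursion stops.

3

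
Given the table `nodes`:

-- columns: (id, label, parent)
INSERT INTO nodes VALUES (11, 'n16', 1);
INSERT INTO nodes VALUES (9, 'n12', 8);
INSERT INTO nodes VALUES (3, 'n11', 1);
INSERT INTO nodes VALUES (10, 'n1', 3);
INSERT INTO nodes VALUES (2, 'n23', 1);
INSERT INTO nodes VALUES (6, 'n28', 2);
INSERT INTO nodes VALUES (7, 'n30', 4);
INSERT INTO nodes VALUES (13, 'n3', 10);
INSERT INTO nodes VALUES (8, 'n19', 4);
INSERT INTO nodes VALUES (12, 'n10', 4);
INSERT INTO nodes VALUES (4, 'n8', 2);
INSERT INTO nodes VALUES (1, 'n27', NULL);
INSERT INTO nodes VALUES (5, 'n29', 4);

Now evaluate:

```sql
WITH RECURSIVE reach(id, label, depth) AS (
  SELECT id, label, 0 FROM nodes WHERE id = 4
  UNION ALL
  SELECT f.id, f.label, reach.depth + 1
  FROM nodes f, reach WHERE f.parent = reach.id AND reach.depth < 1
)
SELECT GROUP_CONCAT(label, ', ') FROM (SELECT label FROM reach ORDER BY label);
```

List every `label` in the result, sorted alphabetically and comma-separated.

n10, n19, n29, n30, n8

Base: id=4 (n8) at depth 0.
Iteration 1: rows with parent in {4} -> n29 (id 5, depth 1), n30 (id 7, depth 1), n19 (id 8, depth 1), n10 (id 12, depth 1).
Iteration 2: depth < 1 fails for all current rows; recursion stops.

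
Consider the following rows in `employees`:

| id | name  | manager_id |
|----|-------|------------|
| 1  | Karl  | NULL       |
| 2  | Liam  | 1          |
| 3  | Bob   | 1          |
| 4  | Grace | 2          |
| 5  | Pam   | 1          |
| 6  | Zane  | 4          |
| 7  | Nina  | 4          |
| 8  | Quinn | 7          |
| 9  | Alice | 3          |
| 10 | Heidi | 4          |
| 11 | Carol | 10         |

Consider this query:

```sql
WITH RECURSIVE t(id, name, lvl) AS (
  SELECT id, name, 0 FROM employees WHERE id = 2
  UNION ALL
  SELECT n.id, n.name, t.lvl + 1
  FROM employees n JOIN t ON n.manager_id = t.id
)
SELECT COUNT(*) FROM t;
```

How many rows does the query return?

Base: id=2 (Liam) at lvl 0.
Iteration 1: rows with manager_id in {2} -> Grace (id 4, lvl 1).
Iteration 2: rows with manager_id in {4} -> Zane (id 6, lvl 2), Nina (id 7, lvl 2), Heidi (id 10, lvl 2).
Iteration 3: rows with manager_id in {6,7,10} -> Quinn (id 8, lvl 3), Carol (id 11, lvl 3).
Iteration 4: no rows with manager_id in {8,11}; recursion stops.
Total rows emitted: 7.

7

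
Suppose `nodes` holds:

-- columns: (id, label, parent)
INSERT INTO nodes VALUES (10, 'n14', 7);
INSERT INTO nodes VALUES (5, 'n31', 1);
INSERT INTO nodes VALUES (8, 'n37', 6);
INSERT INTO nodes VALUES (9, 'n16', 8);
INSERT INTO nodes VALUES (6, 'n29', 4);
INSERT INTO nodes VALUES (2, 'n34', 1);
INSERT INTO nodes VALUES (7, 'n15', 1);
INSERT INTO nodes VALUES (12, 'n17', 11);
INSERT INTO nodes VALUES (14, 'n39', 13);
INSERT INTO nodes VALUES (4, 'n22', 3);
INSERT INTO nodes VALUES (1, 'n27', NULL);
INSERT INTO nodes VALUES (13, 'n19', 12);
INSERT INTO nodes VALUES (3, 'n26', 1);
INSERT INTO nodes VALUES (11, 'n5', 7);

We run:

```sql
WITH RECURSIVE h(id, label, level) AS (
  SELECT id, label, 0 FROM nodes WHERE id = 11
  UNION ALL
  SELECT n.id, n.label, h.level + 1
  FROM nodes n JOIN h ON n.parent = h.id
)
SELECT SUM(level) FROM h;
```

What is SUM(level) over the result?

6

Base: id=11 (n5) at level 0.
Iteration 1: rows with parent in {11} -> n17 (id 12, level 1).
Iteration 2: rows with parent in {12} -> n19 (id 13, level 2).
Iteration 3: rows with parent in {13} -> n39 (id 14, level 3).
Iteration 4: no rows with parent in {14}; recursion stops.
SUM(level) = 0 + 1 + 2 + 3 = 6.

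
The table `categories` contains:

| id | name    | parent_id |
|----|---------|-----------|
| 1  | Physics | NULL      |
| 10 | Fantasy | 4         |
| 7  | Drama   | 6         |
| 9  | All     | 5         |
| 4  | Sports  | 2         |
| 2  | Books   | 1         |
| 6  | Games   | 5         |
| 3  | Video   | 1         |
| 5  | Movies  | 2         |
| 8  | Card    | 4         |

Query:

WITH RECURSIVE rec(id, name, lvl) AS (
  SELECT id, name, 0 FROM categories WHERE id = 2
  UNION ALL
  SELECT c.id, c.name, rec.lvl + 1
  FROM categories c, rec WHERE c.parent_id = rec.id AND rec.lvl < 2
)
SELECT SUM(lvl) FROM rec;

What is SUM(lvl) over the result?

10

Base: id=2 (Books) at lvl 0.
Iteration 1: rows with parent_id in {2} -> Sports (id 4, lvl 1), Movies (id 5, lvl 1).
Iteration 2: rows with parent_id in {4,5} -> Games (id 6, lvl 2), Card (id 8, lvl 2), All (id 9, lvl 2), Fantasy (id 10, lvl 2).
Iteration 3: lvl < 2 fails for all current rows; recursion stops.
SUM(lvl) = 0 + 1 + 1 + 2 + 2 + 2 + 2 = 10.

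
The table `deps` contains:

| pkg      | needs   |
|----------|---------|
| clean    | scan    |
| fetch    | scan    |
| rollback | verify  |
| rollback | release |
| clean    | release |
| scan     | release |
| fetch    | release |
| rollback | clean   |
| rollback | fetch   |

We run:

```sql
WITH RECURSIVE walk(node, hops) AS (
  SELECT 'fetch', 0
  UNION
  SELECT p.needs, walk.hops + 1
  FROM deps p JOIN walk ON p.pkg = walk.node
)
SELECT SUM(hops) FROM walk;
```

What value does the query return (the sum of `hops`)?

Base: (fetch, hops=0).
Iteration 1: edges from {fetch} -> (release, hops=1), (scan, hops=1).
Iteration 2: edges from {release,scan} -> (release, hops=2).
Iteration 3: no outgoing edges from {release}; recursion stops.
SUM(hops) = 0 + 1 + 1 + 2 = 4.

4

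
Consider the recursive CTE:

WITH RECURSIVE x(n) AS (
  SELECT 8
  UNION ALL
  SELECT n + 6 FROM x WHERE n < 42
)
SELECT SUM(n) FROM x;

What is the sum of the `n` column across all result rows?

182

Base: n=8.
Iteration 1: 8 < 42 holds -> n = 8 + 6 = 14.
Iteration 2: 14 < 42 holds -> n = 14 + 6 = 20.
Iteration 3: 20 < 42 holds -> n = 20 + 6 = 26.
Iteration 4: 26 < 42 holds -> n = 26 + 6 = 32.
Iteration 5: 32 < 42 holds -> n = 32 + 6 = 38.
Iteration 6: 38 < 42 holds -> n = 38 + 6 = 44.
Iteration 7: 44 < 42 fails; recursion stops.
SUM(n) = 8 + 14 + 20 + 26 + 32 + 38 + 44 = 182.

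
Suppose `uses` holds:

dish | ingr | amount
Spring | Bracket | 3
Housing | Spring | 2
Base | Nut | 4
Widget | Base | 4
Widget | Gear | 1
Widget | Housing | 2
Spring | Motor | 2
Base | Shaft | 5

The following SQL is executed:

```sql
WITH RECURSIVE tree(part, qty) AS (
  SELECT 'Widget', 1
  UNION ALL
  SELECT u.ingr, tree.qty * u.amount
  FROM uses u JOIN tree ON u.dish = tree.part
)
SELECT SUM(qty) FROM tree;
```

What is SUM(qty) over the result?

Base: (Widget, qty=1).
Iteration 1: components of {Widget} -> Base = 1*4 = 4, Gear = 1*1 = 1, Housing = 1*2 = 2.
Iteration 2: components of {Base,Gear,Housing} -> Nut = 4*4 = 16, Shaft = 4*5 = 20, Spring = 2*2 = 4.
Iteration 3: components of {Nut,Shaft,Spring} -> Bracket = 4*3 = 12, Motor = 4*2 = 8.
Iteration 4: no further components; recursion stops.
SUM(qty) = 1 + 1 + 4 + 2 + 20 + 16 + 4 + 8 + 12 = 68.

68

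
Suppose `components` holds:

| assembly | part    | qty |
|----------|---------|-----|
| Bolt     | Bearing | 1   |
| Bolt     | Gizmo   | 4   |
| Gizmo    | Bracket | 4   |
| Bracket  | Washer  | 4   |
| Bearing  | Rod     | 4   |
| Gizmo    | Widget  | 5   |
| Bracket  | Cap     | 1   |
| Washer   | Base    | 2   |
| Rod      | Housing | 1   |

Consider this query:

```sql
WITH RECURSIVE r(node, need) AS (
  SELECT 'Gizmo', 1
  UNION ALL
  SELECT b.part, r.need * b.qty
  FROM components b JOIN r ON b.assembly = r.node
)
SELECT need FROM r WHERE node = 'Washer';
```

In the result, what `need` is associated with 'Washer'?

16

Base: (Gizmo, need=1).
Iteration 1: components of {Gizmo} -> Bracket = 1*4 = 4, Widget = 1*5 = 5.
Iteration 2: components of {Bracket,Widget} -> Cap = 4*1 = 4, Washer = 4*4 = 16.
Iteration 3: components of {Cap,Washer} -> Base = 16*2 = 32.
Iteration 4: no further components; recursion stops.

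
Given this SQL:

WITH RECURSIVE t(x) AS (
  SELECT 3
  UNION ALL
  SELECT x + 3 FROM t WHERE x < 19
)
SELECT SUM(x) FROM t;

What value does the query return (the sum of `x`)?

Base: x=3.
Iteration 1: 3 < 19 holds -> x = 3 + 3 = 6.
Iteration 2: 6 < 19 holds -> x = 6 + 3 = 9.
Iteration 3: 9 < 19 holds -> x = 9 + 3 = 12.
Iteration 4: 12 < 19 holds -> x = 12 + 3 = 15.
Iteration 5: 15 < 19 holds -> x = 15 + 3 = 18.
Iteration 6: 18 < 19 holds -> x = 18 + 3 = 21.
Iteration 7: 21 < 19 fails; recursion stops.
SUM(x) = 3 + 6 + 9 + 12 + 15 + 18 + 21 = 84.

84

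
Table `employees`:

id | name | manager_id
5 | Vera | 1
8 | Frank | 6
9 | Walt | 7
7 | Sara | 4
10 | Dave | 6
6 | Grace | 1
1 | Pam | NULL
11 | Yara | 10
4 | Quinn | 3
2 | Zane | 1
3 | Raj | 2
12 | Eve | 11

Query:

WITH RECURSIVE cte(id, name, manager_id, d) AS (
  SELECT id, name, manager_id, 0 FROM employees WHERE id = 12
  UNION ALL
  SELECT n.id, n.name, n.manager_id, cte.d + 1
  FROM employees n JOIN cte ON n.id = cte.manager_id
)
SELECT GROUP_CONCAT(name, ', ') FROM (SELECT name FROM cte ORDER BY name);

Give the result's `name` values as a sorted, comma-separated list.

Base: id=12 (Eve), manager_id=11, d 0.
Iteration 1: join on id=11 -> Yara (id 11, manager_id=10, d 1).
Iteration 2: join on id=10 -> Dave (id 10, manager_id=6, d 2).
Iteration 3: join on id=6 -> Grace (id 6, manager_id=1, d 3).
Iteration 4: join on id=1 -> Pam (id 1, manager_id=NULL, d 4).
Iteration 5: manager_id is NULL; no match; recursion stops.

Dave, Eve, Grace, Pam, Yara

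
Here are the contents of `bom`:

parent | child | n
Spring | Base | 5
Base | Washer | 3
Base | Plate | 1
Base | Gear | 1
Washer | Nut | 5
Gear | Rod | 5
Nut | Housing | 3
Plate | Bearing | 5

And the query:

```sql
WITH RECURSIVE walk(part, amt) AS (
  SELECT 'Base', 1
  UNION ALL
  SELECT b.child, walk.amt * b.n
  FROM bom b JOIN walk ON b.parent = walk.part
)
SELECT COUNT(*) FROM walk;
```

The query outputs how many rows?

Base: (Base, amt=1).
Iteration 1: components of {Base} -> Gear = 1*1 = 1, Plate = 1*1 = 1, Washer = 1*3 = 3.
Iteration 2: components of {Gear,Plate,Washer} -> Bearing = 1*5 = 5, Nut = 3*5 = 15, Rod = 1*5 = 5.
Iteration 3: components of {Bearing,Nut,Rod} -> Housing = 15*3 = 45.
Iteration 4: no further components; recursion stops.
Total rows emitted: 8.

8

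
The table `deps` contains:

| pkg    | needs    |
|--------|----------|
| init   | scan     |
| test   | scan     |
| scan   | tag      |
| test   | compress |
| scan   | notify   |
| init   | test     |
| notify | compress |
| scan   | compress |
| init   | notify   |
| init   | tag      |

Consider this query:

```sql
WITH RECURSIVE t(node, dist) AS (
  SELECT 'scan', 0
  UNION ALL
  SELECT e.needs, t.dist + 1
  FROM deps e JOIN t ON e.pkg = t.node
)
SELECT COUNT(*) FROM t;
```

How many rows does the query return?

5

Base: (scan, dist=0).
Iteration 1: edges from {scan} -> (compress, dist=1), (notify, dist=1), (tag, dist=1).
Iteration 2: edges from {compress,notify,tag} -> (compress, dist=2).
Iteration 3: no outgoing edges from {compress}; recursion stops.
Total rows emitted: 5.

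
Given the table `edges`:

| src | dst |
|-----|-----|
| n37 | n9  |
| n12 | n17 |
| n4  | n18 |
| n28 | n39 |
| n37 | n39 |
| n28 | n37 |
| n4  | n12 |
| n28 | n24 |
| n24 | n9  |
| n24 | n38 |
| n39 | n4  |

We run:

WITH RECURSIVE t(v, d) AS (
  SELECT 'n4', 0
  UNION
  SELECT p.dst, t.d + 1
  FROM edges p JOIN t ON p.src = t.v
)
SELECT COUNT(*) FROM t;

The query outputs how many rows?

4

Base: (n4, d=0).
Iteration 1: edges from {n4} -> (n12, d=1), (n18, d=1).
Iteration 2: edges from {n12,n18} -> (n17, d=2).
Iteration 3: no outgoing edges from {n17}; recursion stops.
Total rows emitted: 4.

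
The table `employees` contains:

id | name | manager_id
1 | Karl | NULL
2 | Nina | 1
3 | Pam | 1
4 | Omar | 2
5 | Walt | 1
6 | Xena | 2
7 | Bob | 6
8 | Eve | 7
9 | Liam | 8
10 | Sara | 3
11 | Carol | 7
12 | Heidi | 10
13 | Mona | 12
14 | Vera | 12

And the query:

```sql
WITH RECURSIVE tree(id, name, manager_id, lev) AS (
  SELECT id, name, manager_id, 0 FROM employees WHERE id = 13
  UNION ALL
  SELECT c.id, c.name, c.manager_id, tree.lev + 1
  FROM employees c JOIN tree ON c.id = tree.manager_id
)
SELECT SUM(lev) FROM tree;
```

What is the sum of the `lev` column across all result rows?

Base: id=13 (Mona), manager_id=12, lev 0.
Iteration 1: join on id=12 -> Heidi (id 12, manager_id=10, lev 1).
Iteration 2: join on id=10 -> Sara (id 10, manager_id=3, lev 2).
Iteration 3: join on id=3 -> Pam (id 3, manager_id=1, lev 3).
Iteration 4: join on id=1 -> Karl (id 1, manager_id=NULL, lev 4).
Iteration 5: manager_id is NULL; no match; recursion stops.
SUM(lev) = 0 + 1 + 2 + 3 + 4 = 10.

10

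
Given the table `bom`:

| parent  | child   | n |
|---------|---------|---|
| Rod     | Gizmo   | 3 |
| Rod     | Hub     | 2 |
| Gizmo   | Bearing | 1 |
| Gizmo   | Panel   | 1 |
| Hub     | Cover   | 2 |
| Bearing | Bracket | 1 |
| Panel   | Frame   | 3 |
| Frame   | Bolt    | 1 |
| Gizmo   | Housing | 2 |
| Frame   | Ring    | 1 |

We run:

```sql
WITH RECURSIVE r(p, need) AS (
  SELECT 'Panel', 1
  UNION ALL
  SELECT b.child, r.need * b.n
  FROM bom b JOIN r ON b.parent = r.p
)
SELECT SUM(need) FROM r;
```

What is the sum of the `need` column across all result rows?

Base: (Panel, need=1).
Iteration 1: components of {Panel} -> Frame = 1*3 = 3.
Iteration 2: components of {Frame} -> Bolt = 3*1 = 3, Ring = 3*1 = 3.
Iteration 3: no further components; recursion stops.
SUM(need) = 1 + 3 + 3 + 3 = 10.

10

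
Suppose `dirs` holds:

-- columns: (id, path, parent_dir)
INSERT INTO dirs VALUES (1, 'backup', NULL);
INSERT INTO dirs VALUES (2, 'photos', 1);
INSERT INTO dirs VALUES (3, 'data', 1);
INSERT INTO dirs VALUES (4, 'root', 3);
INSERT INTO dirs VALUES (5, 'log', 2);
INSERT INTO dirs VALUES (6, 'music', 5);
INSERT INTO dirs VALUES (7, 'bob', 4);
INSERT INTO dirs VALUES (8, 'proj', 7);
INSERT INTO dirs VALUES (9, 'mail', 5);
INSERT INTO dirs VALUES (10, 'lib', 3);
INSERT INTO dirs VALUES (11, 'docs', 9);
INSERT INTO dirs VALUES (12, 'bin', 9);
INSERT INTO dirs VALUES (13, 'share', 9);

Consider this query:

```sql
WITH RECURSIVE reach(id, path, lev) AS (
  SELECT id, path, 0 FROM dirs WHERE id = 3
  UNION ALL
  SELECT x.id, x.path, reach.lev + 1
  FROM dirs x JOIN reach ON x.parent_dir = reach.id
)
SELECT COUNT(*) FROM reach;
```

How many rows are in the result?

5

Base: id=3 (data) at lev 0.
Iteration 1: rows with parent_dir in {3} -> root (id 4, lev 1), lib (id 10, lev 1).
Iteration 2: rows with parent_dir in {4,10} -> bob (id 7, lev 2).
Iteration 3: rows with parent_dir in {7} -> proj (id 8, lev 3).
Iteration 4: no rows with parent_dir in {8}; recursion stops.
Total rows emitted: 5.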